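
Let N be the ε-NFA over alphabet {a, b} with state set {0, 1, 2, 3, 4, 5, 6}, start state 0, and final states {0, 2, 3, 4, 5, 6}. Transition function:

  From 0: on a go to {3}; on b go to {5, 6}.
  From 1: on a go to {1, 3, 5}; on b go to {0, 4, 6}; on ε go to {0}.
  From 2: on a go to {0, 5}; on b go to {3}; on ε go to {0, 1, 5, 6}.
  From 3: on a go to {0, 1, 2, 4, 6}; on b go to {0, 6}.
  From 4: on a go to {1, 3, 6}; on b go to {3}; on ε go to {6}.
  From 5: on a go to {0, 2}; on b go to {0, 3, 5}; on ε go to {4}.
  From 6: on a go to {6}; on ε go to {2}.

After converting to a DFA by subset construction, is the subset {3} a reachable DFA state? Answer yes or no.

Start state of the DFA: {0} (ε-closure of the NFA start).
{0} --a--> {3}  [new]
{0} --b--> {0, 1, 2, 4, 5, 6}  [new]
{3} --a--> {0, 1, 2, 4, 5, 6}  [seen]
{3} --b--> {0, 1, 2, 4, 5, 6}  [seen]
{0, 1, 2, 4, 5, 6} --a--> {0, 1, 2, 3, 4, 5, 6}  [new]
{0, 1, 2, 4, 5, 6} --b--> {0, 1, 2, 3, 4, 5, 6}  [seen]
{0, 1, 2, 3, 4, 5, 6} --a--> {0, 1, 2, 3, 4, 5, 6}  [seen]
{0, 1, 2, 3, 4, 5, 6} --b--> {0, 1, 2, 3, 4, 5, 6}  [seen]
Reachable DFA states: {0}, {3}, {0, 1, 2, 4, 5, 6}, {0, 1, 2, 3, 4, 5, 6}.
{3} is among them.

yes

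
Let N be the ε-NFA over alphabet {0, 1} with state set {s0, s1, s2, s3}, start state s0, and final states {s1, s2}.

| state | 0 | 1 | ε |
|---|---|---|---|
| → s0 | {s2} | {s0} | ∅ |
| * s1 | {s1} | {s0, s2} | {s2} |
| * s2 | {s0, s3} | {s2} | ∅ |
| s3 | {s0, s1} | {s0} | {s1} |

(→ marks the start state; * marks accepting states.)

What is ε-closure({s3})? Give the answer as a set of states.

{s1, s2, s3}

Begin with {s3}.
s3 →ε {s1}; add s1.
s1 →ε {s2}; add s2.
ε-closure = {s1, s2, s3}.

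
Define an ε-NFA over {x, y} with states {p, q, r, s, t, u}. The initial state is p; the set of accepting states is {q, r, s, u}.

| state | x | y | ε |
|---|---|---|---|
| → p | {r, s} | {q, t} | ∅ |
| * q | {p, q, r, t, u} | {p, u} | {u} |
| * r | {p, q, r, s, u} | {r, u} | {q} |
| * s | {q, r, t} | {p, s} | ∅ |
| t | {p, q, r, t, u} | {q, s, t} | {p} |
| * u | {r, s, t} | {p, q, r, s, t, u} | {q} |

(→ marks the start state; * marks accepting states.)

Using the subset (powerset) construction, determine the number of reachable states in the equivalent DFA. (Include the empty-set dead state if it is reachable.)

4

Start state of the DFA: {p} (ε-closure of the NFA start).
{p} --x--> {q, r, s, u}  [new]
{p} --y--> {p, q, t, u}  [new]
{q, r, s, u} --x--> {p, q, r, s, t, u}  [new]
{q, r, s, u} --y--> {p, q, r, s, t, u}  [seen]
{p, q, t, u} --x--> {p, q, r, s, t, u}  [seen]
{p, q, t, u} --y--> {p, q, r, s, t, u}  [seen]
{p, q, r, s, t, u} --x--> {p, q, r, s, t, u}  [seen]
{p, q, r, s, t, u} --y--> {p, q, r, s, t, u}  [seen]
Reachable DFA states: {p}, {q, r, s, u}, {p, q, t, u}, {p, q, r, s, t, u}.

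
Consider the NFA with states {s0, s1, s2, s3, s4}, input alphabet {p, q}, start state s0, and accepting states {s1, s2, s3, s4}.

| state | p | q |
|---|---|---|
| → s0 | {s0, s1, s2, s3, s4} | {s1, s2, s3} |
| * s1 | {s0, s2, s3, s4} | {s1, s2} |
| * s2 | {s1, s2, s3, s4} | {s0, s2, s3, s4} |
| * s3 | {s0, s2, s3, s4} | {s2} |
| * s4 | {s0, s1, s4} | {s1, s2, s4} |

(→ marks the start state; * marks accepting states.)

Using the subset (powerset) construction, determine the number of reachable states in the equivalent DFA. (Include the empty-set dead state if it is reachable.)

3

Start state of the DFA: {s0}.
{s0} --p--> {s0, s1, s2, s3, s4}  [new]
{s0} --q--> {s1, s2, s3}  [new]
{s0, s1, s2, s3, s4} --p--> {s0, s1, s2, s3, s4}  [seen]
{s0, s1, s2, s3, s4} --q--> {s0, s1, s2, s3, s4}  [seen]
{s1, s2, s3} --p--> {s0, s1, s2, s3, s4}  [seen]
{s1, s2, s3} --q--> {s0, s1, s2, s3, s4}  [seen]
Reachable DFA states: {s0}, {s0, s1, s2, s3, s4}, {s1, s2, s3}.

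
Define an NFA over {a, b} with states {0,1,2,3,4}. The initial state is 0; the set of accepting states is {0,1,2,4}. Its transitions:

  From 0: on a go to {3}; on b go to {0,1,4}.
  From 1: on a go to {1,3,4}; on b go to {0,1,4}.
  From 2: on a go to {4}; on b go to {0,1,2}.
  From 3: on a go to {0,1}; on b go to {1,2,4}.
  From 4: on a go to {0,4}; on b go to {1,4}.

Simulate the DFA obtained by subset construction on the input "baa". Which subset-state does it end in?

Start: {0}.
δ(0,b) = {0,1,4}.
Union: {0,1,4}.
After b: {0,1,4}.
δ(0,a) = {3}; δ(1,a) = {1,3,4}; δ(4,a) = {0,4}.
Union: {0,1,3,4}.
After a: {0,1,3,4}.
δ(0,a) = {3}; δ(1,a) = {1,3,4}; δ(3,a) = {0,1}; δ(4,a) = {0,4}.
Union: {0,1,3,4}.
After a: {0,1,3,4}.

{0,1,3,4}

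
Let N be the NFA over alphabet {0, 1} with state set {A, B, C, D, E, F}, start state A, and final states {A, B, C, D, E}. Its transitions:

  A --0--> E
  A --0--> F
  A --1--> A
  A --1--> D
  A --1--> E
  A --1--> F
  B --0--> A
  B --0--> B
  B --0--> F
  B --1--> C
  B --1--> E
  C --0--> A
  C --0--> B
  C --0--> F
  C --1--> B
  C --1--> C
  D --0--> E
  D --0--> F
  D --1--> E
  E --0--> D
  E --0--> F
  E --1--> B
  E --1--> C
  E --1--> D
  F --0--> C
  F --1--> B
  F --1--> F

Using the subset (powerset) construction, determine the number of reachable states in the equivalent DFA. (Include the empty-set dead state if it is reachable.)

11

Start state of the DFA: {A}.
{A} --0--> {E, F}  [new]
{A} --1--> {A, D, E, F}  [new]
{E, F} --0--> {C, D, F}  [new]
{E, F} --1--> {B, C, D, F}  [new]
{A, D, E, F} --0--> {C, D, E, F}  [new]
{A, D, E, F} --1--> {A, B, C, D, E, F}  [new]
{C, D, F} --0--> {A, B, C, E, F}  [new]
{C, D, F} --1--> {B, C, E, F}  [new]
{B, C, D, F} --0--> {A, B, C, E, F}  [seen]
{B, C, D, F} --1--> {B, C, E, F}  [seen]
{C, D, E, F} --0--> {A, B, C, D, E, F}  [seen]
{C, D, E, F} --1--> {B, C, D, E, F}  [new]
{A, B, C, D, E, F} --0--> {A, B, C, D, E, F}  [seen]
{A, B, C, D, E, F} --1--> {A, B, C, D, E, F}  [seen]
{A, B, C, E, F} --0--> {A, B, C, D, E, F}  [seen]
{A, B, C, E, F} --1--> {A, B, C, D, E, F}  [seen]
{B, C, E, F} --0--> {A, B, C, D, F}  [new]
{B, C, E, F} --1--> {B, C, D, E, F}  [seen]
{B, C, D, E, F} --0--> {A, B, C, D, E, F}  [seen]
{B, C, D, E, F} --1--> {B, C, D, E, F}  [seen]
{A, B, C, D, F} --0--> {A, B, C, E, F}  [seen]
{A, B, C, D, F} --1--> {A, B, C, D, E, F}  [seen]
Reachable DFA states: {A}, {E, F}, {A, D, E, F}, {C, D, F}, {B, C, D, F}, {C, D, E, F}, {A, B, C, D, E, F}, {A, B, C, E, F}, {B, C, E, F}, {B, C, D, E, F}, {A, B, C, D, F}.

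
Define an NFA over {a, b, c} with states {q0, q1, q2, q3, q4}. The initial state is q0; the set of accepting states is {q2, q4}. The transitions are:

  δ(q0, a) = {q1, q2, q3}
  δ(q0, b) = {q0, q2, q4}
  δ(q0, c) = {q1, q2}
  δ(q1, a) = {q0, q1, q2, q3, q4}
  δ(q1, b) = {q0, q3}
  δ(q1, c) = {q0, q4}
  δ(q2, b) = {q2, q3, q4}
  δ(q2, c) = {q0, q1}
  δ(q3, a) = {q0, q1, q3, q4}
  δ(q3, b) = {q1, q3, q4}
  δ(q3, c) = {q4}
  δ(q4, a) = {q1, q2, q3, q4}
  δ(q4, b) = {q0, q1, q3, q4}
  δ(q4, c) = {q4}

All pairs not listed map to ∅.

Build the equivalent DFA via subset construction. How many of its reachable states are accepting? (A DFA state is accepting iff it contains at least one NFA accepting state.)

Start state of the DFA: {q0}.
{q0} --a--> {q1, q2, q3}  [new]
{q0} --b--> {q0, q2, q4}  [new]
{q0} --c--> {q1, q2}  [new]
{q1, q2, q3} --a--> {q0, q1, q2, q3, q4}  [new]
{q1, q2, q3} --b--> {q0, q1, q2, q3, q4}  [seen]
{q1, q2, q3} --c--> {q0, q1, q4}  [new]
{q0, q2, q4} --a--> {q1, q2, q3, q4}  [new]
{q0, q2, q4} --b--> {q0, q1, q2, q3, q4}  [seen]
{q0, q2, q4} --c--> {q0, q1, q2, q4}  [new]
{q1, q2} --a--> {q0, q1, q2, q3, q4}  [seen]
{q1, q2} --b--> {q0, q2, q3, q4}  [new]
{q1, q2} --c--> {q0, q1, q4}  [seen]
{q0, q1, q2, q3, q4} --a--> {q0, q1, q2, q3, q4}  [seen]
{q0, q1, q2, q3, q4} --b--> {q0, q1, q2, q3, q4}  [seen]
{q0, q1, q2, q3, q4} --c--> {q0, q1, q2, q4}  [seen]
{q0, q1, q4} --a--> {q0, q1, q2, q3, q4}  [seen]
{q0, q1, q4} --b--> {q0, q1, q2, q3, q4}  [seen]
{q0, q1, q4} --c--> {q0, q1, q2, q4}  [seen]
{q1, q2, q3, q4} --a--> {q0, q1, q2, q3, q4}  [seen]
{q1, q2, q3, q4} --b--> {q0, q1, q2, q3, q4}  [seen]
{q1, q2, q3, q4} --c--> {q0, q1, q4}  [seen]
{q0, q1, q2, q4} --a--> {q0, q1, q2, q3, q4}  [seen]
{q0, q1, q2, q4} --b--> {q0, q1, q2, q3, q4}  [seen]
{q0, q1, q2, q4} --c--> {q0, q1, q2, q4}  [seen]
{q0, q2, q3, q4} --a--> {q0, q1, q2, q3, q4}  [seen]
{q0, q2, q3, q4} --b--> {q0, q1, q2, q3, q4}  [seen]
{q0, q2, q3, q4} --c--> {q0, q1, q2, q4}  [seen]
Reachable DFA states: {q0}, {q1, q2, q3}, {q0, q2, q4}, {q1, q2}, {q0, q1, q2, q3, q4}, {q0, q1, q4}, {q1, q2, q3, q4}, {q0, q1, q2, q4}, {q0, q2, q3, q4}.
Accepting DFA states (contain an NFA accepting state): {q1, q2, q3}, {q0, q2, q4}, {q1, q2}, {q0, q1, q2, q3, q4}, {q0, q1, q4}, {q1, q2, q3, q4}, {q0, q1, q2, q4}, {q0, q2, q3, q4}.

8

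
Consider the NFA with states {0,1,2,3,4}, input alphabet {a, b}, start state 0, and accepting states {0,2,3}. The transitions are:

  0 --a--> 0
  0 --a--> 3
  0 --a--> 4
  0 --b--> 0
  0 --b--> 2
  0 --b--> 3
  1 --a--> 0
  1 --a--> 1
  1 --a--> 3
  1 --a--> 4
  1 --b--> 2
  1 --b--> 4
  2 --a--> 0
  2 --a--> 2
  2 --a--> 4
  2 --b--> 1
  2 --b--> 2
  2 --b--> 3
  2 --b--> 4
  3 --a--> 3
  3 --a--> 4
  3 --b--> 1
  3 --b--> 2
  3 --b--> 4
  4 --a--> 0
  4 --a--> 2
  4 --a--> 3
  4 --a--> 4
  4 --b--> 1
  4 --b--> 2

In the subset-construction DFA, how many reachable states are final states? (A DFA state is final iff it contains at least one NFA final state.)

5

Start state of the DFA: {0}.
{0} --a--> {0,3,4}  [new]
{0} --b--> {0,2,3}  [new]
{0,3,4} --a--> {0,2,3,4}  [new]
{0,3,4} --b--> {0,1,2,3,4}  [new]
{0,2,3} --a--> {0,2,3,4}  [seen]
{0,2,3} --b--> {0,1,2,3,4}  [seen]
{0,2,3,4} --a--> {0,2,3,4}  [seen]
{0,2,3,4} --b--> {0,1,2,3,4}  [seen]
{0,1,2,3,4} --a--> {0,1,2,3,4}  [seen]
{0,1,2,3,4} --b--> {0,1,2,3,4}  [seen]
Reachable DFA states: {0}, {0,3,4}, {0,2,3}, {0,2,3,4}, {0,1,2,3,4}.
Accepting DFA states (contain an NFA accepting state): {0}, {0,3,4}, {0,2,3}, {0,2,3,4}, {0,1,2,3,4}.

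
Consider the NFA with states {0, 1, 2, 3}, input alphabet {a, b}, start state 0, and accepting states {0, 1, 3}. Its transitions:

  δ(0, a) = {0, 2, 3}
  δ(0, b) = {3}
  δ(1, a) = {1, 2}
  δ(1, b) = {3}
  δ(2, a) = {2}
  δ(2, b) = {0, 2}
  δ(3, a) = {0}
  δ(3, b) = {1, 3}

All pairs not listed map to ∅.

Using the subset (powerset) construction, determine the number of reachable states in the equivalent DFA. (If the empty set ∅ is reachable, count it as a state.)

6

Start state of the DFA: {0}.
{0} --a--> {0, 2, 3}  [new]
{0} --b--> {3}  [new]
{0, 2, 3} --a--> {0, 2, 3}  [seen]
{0, 2, 3} --b--> {0, 1, 2, 3}  [new]
{3} --a--> {0}  [seen]
{3} --b--> {1, 3}  [new]
{0, 1, 2, 3} --a--> {0, 1, 2, 3}  [seen]
{0, 1, 2, 3} --b--> {0, 1, 2, 3}  [seen]
{1, 3} --a--> {0, 1, 2}  [new]
{1, 3} --b--> {1, 3}  [seen]
{0, 1, 2} --a--> {0, 1, 2, 3}  [seen]
{0, 1, 2} --b--> {0, 2, 3}  [seen]
Reachable DFA states: {0}, {0, 2, 3}, {3}, {0, 1, 2, 3}, {1, 3}, {0, 1, 2}.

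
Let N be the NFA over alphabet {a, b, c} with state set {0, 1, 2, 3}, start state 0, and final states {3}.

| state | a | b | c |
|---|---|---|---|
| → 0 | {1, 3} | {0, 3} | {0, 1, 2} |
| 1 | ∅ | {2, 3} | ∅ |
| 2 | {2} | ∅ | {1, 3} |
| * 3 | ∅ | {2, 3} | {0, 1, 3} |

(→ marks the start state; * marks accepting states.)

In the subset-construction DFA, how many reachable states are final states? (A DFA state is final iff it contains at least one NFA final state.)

7

Start state of the DFA: {0}.
{0} --a--> {1, 3}  [new]
{0} --b--> {0, 3}  [new]
{0} --c--> {0, 1, 2}  [new]
{1, 3} --a--> ∅  [new]
{1, 3} --b--> {2, 3}  [new]
{1, 3} --c--> {0, 1, 3}  [new]
{0, 3} --a--> {1, 3}  [seen]
{0, 3} --b--> {0, 2, 3}  [new]
{0, 3} --c--> {0, 1, 2, 3}  [new]
{0, 1, 2} --a--> {1, 2, 3}  [new]
{0, 1, 2} --b--> {0, 2, 3}  [seen]
{0, 1, 2} --c--> {0, 1, 2, 3}  [seen]
∅ --a--> ∅  [seen]
∅ --b--> ∅  [seen]
∅ --c--> ∅  [seen]
{2, 3} --a--> {2}  [new]
{2, 3} --b--> {2, 3}  [seen]
{2, 3} --c--> {0, 1, 3}  [seen]
{0, 1, 3} --a--> {1, 3}  [seen]
{0, 1, 3} --b--> {0, 2, 3}  [seen]
{0, 1, 3} --c--> {0, 1, 2, 3}  [seen]
{0, 2, 3} --a--> {1, 2, 3}  [seen]
{0, 2, 3} --b--> {0, 2, 3}  [seen]
{0, 2, 3} --c--> {0, 1, 2, 3}  [seen]
{0, 1, 2, 3} --a--> {1, 2, 3}  [seen]
{0, 1, 2, 3} --b--> {0, 2, 3}  [seen]
{0, 1, 2, 3} --c--> {0, 1, 2, 3}  [seen]
{1, 2, 3} --a--> {2}  [seen]
{1, 2, 3} --b--> {2, 3}  [seen]
{1, 2, 3} --c--> {0, 1, 3}  [seen]
{2} --a--> {2}  [seen]
{2} --b--> ∅  [seen]
{2} --c--> {1, 3}  [seen]
Reachable DFA states: {0}, {1, 3}, {0, 3}, {0, 1, 2}, ∅, {2, 3}, {0, 1, 3}, {0, 2, 3}, {0, 1, 2, 3}, {1, 2, 3}, {2}.
Accepting DFA states (contain an NFA accepting state): {1, 3}, {0, 3}, {2, 3}, {0, 1, 3}, {0, 2, 3}, {0, 1, 2, 3}, {1, 2, 3}.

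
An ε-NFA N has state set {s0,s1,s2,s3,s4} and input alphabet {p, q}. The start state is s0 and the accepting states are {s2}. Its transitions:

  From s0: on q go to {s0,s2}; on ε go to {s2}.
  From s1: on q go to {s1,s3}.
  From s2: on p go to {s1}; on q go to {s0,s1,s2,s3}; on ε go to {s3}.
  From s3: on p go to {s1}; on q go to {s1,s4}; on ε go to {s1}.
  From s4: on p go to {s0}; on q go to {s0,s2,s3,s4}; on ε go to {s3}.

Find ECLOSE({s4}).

Begin with {s4}.
s4 →ε {s3}; add s3.
s3 →ε {s1}; add s1.
ε-closure = {s1,s3,s4}.

{s1,s3,s4}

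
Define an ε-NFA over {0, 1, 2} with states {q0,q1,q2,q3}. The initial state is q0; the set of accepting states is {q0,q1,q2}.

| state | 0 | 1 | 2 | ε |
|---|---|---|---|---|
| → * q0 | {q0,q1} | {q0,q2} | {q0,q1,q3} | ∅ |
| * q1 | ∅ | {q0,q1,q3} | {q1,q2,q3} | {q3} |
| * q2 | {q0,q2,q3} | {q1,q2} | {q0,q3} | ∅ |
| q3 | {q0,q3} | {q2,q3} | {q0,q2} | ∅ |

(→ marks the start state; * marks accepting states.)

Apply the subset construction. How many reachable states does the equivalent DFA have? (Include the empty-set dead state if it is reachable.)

4

Start state of the DFA: {q0} (ε-closure of the NFA start).
{q0} --0--> {q0,q1,q3}  [new]
{q0} --1--> {q0,q2}  [new]
{q0} --2--> {q0,q1,q3}  [seen]
{q0,q1,q3} --0--> {q0,q1,q3}  [seen]
{q0,q1,q3} --1--> {q0,q1,q2,q3}  [new]
{q0,q1,q3} --2--> {q0,q1,q2,q3}  [seen]
{q0,q2} --0--> {q0,q1,q2,q3}  [seen]
{q0,q2} --1--> {q0,q1,q2,q3}  [seen]
{q0,q2} --2--> {q0,q1,q3}  [seen]
{q0,q1,q2,q3} --0--> {q0,q1,q2,q3}  [seen]
{q0,q1,q2,q3} --1--> {q0,q1,q2,q3}  [seen]
{q0,q1,q2,q3} --2--> {q0,q1,q2,q3}  [seen]
Reachable DFA states: {q0}, {q0,q1,q3}, {q0,q2}, {q0,q1,q2,q3}.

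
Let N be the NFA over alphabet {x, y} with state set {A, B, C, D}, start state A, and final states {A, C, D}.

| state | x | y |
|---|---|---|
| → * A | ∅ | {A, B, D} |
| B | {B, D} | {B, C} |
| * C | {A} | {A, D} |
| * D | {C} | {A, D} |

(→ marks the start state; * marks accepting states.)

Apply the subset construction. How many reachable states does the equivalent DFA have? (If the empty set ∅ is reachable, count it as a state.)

Start state of the DFA: {A}.
{A} --x--> ∅  [new]
{A} --y--> {A, B, D}  [new]
∅ --x--> ∅  [seen]
∅ --y--> ∅  [seen]
{A, B, D} --x--> {B, C, D}  [new]
{A, B, D} --y--> {A, B, C, D}  [new]
{B, C, D} --x--> {A, B, C, D}  [seen]
{B, C, D} --y--> {A, B, C, D}  [seen]
{A, B, C, D} --x--> {A, B, C, D}  [seen]
{A, B, C, D} --y--> {A, B, C, D}  [seen]
Reachable DFA states: {A}, ∅, {A, B, D}, {B, C, D}, {A, B, C, D}.

5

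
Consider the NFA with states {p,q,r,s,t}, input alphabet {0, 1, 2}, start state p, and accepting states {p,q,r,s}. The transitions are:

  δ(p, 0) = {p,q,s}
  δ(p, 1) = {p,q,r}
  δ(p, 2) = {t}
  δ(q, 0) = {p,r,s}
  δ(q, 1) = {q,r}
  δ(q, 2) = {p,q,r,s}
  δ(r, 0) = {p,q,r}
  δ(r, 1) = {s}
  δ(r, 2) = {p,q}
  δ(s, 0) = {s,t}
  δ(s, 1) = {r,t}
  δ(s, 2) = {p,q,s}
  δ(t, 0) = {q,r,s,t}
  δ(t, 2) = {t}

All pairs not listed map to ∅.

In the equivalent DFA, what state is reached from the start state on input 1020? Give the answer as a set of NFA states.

{p,q,r,s,t}

Start: {p}.
δ(p,1) = {p,q,r}.
Union: {p,q,r}.
After 1: {p,q,r}.
δ(p,0) = {p,q,s}; δ(q,0) = {p,r,s}; δ(r,0) = {p,q,r}.
Union: {p,q,r,s}.
After 0: {p,q,r,s}.
δ(p,2) = {t}; δ(q,2) = {p,q,r,s}; δ(r,2) = {p,q}; δ(s,2) = {p,q,s}.
Union: {p,q,r,s,t}.
After 2: {p,q,r,s,t}.
δ(p,0) = {p,q,s}; δ(q,0) = {p,r,s}; δ(r,0) = {p,q,r}; δ(s,0) = {s,t}; δ(t,0) = {q,r,s,t}.
Union: {p,q,r,s,t}.
After 0: {p,q,r,s,t}.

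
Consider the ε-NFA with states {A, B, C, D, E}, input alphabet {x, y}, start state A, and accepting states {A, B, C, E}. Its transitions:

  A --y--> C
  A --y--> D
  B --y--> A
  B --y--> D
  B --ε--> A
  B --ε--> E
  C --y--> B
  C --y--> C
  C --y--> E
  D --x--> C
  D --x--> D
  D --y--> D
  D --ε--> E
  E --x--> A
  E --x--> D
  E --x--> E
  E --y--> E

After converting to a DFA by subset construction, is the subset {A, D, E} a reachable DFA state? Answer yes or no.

no

Start state of the DFA: {A} (ε-closure of the NFA start).
{A} --x--> ∅  [new]
{A} --y--> {C, D, E}  [new]
∅ --x--> ∅  [seen]
∅ --y--> ∅  [seen]
{C, D, E} --x--> {A, C, D, E}  [new]
{C, D, E} --y--> {A, B, C, D, E}  [new]
{A, C, D, E} --x--> {A, C, D, E}  [seen]
{A, C, D, E} --y--> {A, B, C, D, E}  [seen]
{A, B, C, D, E} --x--> {A, C, D, E}  [seen]
{A, B, C, D, E} --y--> {A, B, C, D, E}  [seen]
Reachable DFA states: {A}, ∅, {C, D, E}, {A, C, D, E}, {A, B, C, D, E}.
{A, D, E} is not among them.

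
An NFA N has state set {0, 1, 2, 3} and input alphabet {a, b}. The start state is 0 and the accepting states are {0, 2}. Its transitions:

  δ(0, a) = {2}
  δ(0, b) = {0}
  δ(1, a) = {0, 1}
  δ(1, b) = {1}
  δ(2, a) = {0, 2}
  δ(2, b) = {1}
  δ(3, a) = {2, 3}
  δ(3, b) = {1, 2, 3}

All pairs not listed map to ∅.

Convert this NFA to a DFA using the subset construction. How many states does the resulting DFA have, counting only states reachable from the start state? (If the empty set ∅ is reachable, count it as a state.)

6

Start state of the DFA: {0}.
{0} --a--> {2}  [new]
{0} --b--> {0}  [seen]
{2} --a--> {0, 2}  [new]
{2} --b--> {1}  [new]
{0, 2} --a--> {0, 2}  [seen]
{0, 2} --b--> {0, 1}  [new]
{1} --a--> {0, 1}  [seen]
{1} --b--> {1}  [seen]
{0, 1} --a--> {0, 1, 2}  [new]
{0, 1} --b--> {0, 1}  [seen]
{0, 1, 2} --a--> {0, 1, 2}  [seen]
{0, 1, 2} --b--> {0, 1}  [seen]
Reachable DFA states: {0}, {2}, {0, 2}, {1}, {0, 1}, {0, 1, 2}.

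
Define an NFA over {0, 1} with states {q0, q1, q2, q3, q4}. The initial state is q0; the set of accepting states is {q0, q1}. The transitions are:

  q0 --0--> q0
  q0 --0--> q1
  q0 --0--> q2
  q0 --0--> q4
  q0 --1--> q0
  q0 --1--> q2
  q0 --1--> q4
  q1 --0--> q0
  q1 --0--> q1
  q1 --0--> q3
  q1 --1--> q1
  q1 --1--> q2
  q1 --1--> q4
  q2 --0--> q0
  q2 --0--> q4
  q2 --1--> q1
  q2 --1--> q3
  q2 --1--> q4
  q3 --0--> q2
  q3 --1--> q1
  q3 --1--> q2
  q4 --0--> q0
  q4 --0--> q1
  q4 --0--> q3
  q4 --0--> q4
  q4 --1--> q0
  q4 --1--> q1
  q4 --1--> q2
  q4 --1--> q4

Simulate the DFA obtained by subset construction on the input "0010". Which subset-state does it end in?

{q0, q1, q2, q3, q4}

Start: {q0}.
δ(q0,0) = {q0, q1, q2, q4}.
Union: {q0, q1, q2, q4}.
After 0: {q0, q1, q2, q4}.
δ(q0,0) = {q0, q1, q2, q4}; δ(q1,0) = {q0, q1, q3}; δ(q2,0) = {q0, q4}; δ(q4,0) = {q0, q1, q3, q4}.
Union: {q0, q1, q2, q3, q4}.
After 0: {q0, q1, q2, q3, q4}.
δ(q0,1) = {q0, q2, q4}; δ(q1,1) = {q1, q2, q4}; δ(q2,1) = {q1, q3, q4}; δ(q3,1) = {q1, q2}; δ(q4,1) = {q0, q1, q2, q4}.
Union: {q0, q1, q2, q3, q4}.
After 1: {q0, q1, q2, q3, q4}.
δ(q0,0) = {q0, q1, q2, q4}; δ(q1,0) = {q0, q1, q3}; δ(q2,0) = {q0, q4}; δ(q3,0) = {q2}; δ(q4,0) = {q0, q1, q3, q4}.
Union: {q0, q1, q2, q3, q4}.
After 0: {q0, q1, q2, q3, q4}.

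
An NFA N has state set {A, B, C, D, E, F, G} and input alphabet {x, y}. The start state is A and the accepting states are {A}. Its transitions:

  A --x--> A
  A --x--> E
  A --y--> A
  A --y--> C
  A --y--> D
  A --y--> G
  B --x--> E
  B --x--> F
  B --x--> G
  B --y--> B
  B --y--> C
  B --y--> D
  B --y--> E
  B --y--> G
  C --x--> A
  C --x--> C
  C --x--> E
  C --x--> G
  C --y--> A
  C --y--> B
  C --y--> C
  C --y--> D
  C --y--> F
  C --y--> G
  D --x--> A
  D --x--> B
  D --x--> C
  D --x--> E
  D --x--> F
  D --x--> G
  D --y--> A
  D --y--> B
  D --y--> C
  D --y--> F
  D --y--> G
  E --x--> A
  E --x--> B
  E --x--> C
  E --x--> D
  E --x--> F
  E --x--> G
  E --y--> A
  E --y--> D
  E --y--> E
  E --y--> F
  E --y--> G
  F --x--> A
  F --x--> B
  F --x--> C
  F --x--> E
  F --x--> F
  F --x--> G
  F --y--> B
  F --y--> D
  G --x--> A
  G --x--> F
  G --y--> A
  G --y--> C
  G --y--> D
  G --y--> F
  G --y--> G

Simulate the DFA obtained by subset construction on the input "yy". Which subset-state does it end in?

{A, B, C, D, F, G}

Start: {A}.
δ(A,y) = {A, C, D, G}.
Union: {A, C, D, G}.
After y: {A, C, D, G}.
δ(A,y) = {A, C, D, G}; δ(C,y) = {A, B, C, D, F, G}; δ(D,y) = {A, B, C, F, G}; δ(G,y) = {A, C, D, F, G}.
Union: {A, B, C, D, F, G}.
After y: {A, B, C, D, F, G}.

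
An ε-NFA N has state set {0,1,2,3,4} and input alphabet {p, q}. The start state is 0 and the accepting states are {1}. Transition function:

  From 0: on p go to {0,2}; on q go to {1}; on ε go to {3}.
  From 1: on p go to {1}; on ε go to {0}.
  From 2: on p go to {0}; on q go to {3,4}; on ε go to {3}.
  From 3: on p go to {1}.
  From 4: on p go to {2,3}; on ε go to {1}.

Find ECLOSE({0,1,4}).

Begin with {0,1,4}.
0 →ε {3}; add 3.
ε-closure = {0,1,3,4}.

{0,1,3,4}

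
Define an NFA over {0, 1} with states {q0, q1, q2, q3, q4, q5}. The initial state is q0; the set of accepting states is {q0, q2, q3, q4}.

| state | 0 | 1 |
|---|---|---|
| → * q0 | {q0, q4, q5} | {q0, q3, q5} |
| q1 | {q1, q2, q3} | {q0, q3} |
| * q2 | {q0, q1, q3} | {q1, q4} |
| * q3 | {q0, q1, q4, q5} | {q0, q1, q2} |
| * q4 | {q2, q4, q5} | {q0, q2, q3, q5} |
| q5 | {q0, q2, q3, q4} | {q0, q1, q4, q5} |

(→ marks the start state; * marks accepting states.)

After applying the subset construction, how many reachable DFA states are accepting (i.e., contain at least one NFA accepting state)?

Start state of the DFA: {q0}.
{q0} --0--> {q0, q4, q5}  [new]
{q0} --1--> {q0, q3, q5}  [new]
{q0, q4, q5} --0--> {q0, q2, q3, q4, q5}  [new]
{q0, q4, q5} --1--> {q0, q1, q2, q3, q4, q5}  [new]
{q0, q3, q5} --0--> {q0, q1, q2, q3, q4, q5}  [seen]
{q0, q3, q5} --1--> {q0, q1, q2, q3, q4, q5}  [seen]
{q0, q2, q3, q4, q5} --0--> {q0, q1, q2, q3, q4, q5}  [seen]
{q0, q2, q3, q4, q5} --1--> {q0, q1, q2, q3, q4, q5}  [seen]
{q0, q1, q2, q3, q4, q5} --0--> {q0, q1, q2, q3, q4, q5}  [seen]
{q0, q1, q2, q3, q4, q5} --1--> {q0, q1, q2, q3, q4, q5}  [seen]
Reachable DFA states: {q0}, {q0, q4, q5}, {q0, q3, q5}, {q0, q2, q3, q4, q5}, {q0, q1, q2, q3, q4, q5}.
Accepting DFA states (contain an NFA accepting state): {q0}, {q0, q4, q5}, {q0, q3, q5}, {q0, q2, q3, q4, q5}, {q0, q1, q2, q3, q4, q5}.

5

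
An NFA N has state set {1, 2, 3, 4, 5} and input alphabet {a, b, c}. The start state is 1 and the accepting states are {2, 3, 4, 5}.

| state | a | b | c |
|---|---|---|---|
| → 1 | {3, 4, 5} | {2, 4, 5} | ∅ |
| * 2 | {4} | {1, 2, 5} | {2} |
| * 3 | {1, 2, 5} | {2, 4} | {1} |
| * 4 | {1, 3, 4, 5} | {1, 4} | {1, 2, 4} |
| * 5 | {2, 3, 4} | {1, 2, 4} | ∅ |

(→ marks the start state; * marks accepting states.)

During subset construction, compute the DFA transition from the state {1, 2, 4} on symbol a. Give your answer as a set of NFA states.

δ(1,a) = {3, 4, 5}; δ(2,a) = {4}; δ(4,a) = {1, 3, 4, 5}.
Union: {1, 3, 4, 5}.

{1, 3, 4, 5}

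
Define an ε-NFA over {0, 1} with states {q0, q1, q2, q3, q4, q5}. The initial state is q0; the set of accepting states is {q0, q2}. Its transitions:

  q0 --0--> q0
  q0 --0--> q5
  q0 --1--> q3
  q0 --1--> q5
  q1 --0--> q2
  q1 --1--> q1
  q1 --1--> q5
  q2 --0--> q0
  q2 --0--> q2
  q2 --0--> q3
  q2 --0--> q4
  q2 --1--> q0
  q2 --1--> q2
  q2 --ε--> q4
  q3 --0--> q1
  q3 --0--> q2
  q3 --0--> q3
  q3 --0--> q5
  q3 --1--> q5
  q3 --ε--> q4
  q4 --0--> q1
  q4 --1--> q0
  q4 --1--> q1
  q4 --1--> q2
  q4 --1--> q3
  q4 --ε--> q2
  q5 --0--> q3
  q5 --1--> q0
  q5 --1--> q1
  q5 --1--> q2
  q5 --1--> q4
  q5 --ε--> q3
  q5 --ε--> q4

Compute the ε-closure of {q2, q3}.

{q2, q3, q4}

Begin with {q2, q3}.
q2 →ε {q4}; add q4.
ε-closure = {q2, q3, q4}.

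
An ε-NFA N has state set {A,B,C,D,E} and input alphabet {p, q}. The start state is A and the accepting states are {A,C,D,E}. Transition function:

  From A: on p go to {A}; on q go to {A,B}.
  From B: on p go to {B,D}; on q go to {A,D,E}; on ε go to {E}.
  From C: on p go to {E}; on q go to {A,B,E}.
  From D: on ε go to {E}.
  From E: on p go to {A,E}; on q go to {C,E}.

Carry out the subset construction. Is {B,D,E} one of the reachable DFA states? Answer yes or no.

no

Start state of the DFA: {A} (ε-closure of the NFA start).
{A} --p--> {A}  [seen]
{A} --q--> {A,B,E}  [new]
{A,B,E} --p--> {A,B,D,E}  [new]
{A,B,E} --q--> {A,B,C,D,E}  [new]
{A,B,D,E} --p--> {A,B,D,E}  [seen]
{A,B,D,E} --q--> {A,B,C,D,E}  [seen]
{A,B,C,D,E} --p--> {A,B,D,E}  [seen]
{A,B,C,D,E} --q--> {A,B,C,D,E}  [seen]
Reachable DFA states: {A}, {A,B,E}, {A,B,D,E}, {A,B,C,D,E}.
{B,D,E} is not among them.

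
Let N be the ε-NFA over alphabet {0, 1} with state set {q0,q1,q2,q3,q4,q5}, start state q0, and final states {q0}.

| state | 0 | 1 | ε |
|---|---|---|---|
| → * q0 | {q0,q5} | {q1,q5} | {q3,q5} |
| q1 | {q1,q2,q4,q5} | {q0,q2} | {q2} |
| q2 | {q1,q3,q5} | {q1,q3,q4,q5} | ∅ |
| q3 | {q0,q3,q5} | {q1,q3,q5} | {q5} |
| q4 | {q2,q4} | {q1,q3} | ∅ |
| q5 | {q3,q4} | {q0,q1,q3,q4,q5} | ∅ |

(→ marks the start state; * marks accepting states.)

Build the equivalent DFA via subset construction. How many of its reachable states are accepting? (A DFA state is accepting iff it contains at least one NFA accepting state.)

Start state of the DFA: {q0,q3,q5} (ε-closure of the NFA start).
{q0,q3,q5} --0--> {q0,q3,q4,q5}  [new]
{q0,q3,q5} --1--> {q0,q1,q2,q3,q4,q5}  [new]
{q0,q3,q4,q5} --0--> {q0,q2,q3,q4,q5}  [new]
{q0,q3,q4,q5} --1--> {q0,q1,q2,q3,q4,q5}  [seen]
{q0,q1,q2,q3,q4,q5} --0--> {q0,q1,q2,q3,q4,q5}  [seen]
{q0,q1,q2,q3,q4,q5} --1--> {q0,q1,q2,q3,q4,q5}  [seen]
{q0,q2,q3,q4,q5} --0--> {q0,q1,q2,q3,q4,q5}  [seen]
{q0,q2,q3,q4,q5} --1--> {q0,q1,q2,q3,q4,q5}  [seen]
Reachable DFA states: {q0,q3,q5}, {q0,q3,q4,q5}, {q0,q1,q2,q3,q4,q5}, {q0,q2,q3,q4,q5}.
Accepting DFA states (contain an NFA accepting state): {q0,q3,q5}, {q0,q3,q4,q5}, {q0,q1,q2,q3,q4,q5}, {q0,q2,q3,q4,q5}.

4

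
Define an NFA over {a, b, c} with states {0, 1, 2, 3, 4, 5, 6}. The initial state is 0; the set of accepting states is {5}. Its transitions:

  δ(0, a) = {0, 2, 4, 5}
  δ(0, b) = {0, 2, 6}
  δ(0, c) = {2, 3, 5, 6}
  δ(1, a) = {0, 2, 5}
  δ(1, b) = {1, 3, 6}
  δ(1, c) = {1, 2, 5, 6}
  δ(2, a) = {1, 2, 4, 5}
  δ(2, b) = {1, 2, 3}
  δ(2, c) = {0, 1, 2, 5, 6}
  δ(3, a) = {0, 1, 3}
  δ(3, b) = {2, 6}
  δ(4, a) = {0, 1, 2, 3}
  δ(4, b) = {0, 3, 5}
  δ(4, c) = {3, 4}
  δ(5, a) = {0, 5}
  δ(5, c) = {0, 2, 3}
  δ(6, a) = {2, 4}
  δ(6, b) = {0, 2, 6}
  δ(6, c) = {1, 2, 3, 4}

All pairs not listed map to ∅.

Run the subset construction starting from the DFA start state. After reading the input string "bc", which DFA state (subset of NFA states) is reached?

Start: {0}.
δ(0,b) = {0, 2, 6}.
Union: {0, 2, 6}.
After b: {0, 2, 6}.
δ(0,c) = {2, 3, 5, 6}; δ(2,c) = {0, 1, 2, 5, 6}; δ(6,c) = {1, 2, 3, 4}.
Union: {0, 1, 2, 3, 4, 5, 6}.
After c: {0, 1, 2, 3, 4, 5, 6}.

{0, 1, 2, 3, 4, 5, 6}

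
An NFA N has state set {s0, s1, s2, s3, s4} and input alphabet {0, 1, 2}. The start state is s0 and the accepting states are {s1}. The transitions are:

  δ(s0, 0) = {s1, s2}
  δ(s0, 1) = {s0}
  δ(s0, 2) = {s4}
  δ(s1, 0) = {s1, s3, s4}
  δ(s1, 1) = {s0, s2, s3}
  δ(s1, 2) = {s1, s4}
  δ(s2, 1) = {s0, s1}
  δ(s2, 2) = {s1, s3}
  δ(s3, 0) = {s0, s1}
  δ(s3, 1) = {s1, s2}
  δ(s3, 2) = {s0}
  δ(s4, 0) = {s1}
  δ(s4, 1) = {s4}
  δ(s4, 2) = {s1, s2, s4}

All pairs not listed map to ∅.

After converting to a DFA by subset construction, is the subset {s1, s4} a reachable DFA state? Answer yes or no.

yes

Start state of the DFA: {s0}.
{s0} --0--> {s1, s2}  [new]
{s0} --1--> {s0}  [seen]
{s0} --2--> {s4}  [new]
{s1, s2} --0--> {s1, s3, s4}  [new]
{s1, s2} --1--> {s0, s1, s2, s3}  [new]
{s1, s2} --2--> {s1, s3, s4}  [seen]
{s4} --0--> {s1}  [new]
{s4} --1--> {s4}  [seen]
{s4} --2--> {s1, s2, s4}  [new]
{s1, s3, s4} --0--> {s0, s1, s3, s4}  [new]
{s1, s3, s4} --1--> {s0, s1, s2, s3, s4}  [new]
{s1, s3, s4} --2--> {s0, s1, s2, s4}  [new]
{s0, s1, s2, s3} --0--> {s0, s1, s2, s3, s4}  [seen]
{s0, s1, s2, s3} --1--> {s0, s1, s2, s3}  [seen]
{s0, s1, s2, s3} --2--> {s0, s1, s3, s4}  [seen]
{s1} --0--> {s1, s3, s4}  [seen]
{s1} --1--> {s0, s2, s3}  [new]
{s1} --2--> {s1, s4}  [new]
{s1, s2, s4} --0--> {s1, s3, s4}  [seen]
{s1, s2, s4} --1--> {s0, s1, s2, s3, s4}  [seen]
{s1, s2, s4} --2--> {s1, s2, s3, s4}  [new]
{s0, s1, s3, s4} --0--> {s0, s1, s2, s3, s4}  [seen]
{s0, s1, s3, s4} --1--> {s0, s1, s2, s3, s4}  [seen]
{s0, s1, s3, s4} --2--> {s0, s1, s2, s4}  [seen]
{s0, s1, s2, s3, s4} --0--> {s0, s1, s2, s3, s4}  [seen]
{s0, s1, s2, s3, s4} --1--> {s0, s1, s2, s3, s4}  [seen]
{s0, s1, s2, s3, s4} --2--> {s0, s1, s2, s3, s4}  [seen]
{s0, s1, s2, s4} --0--> {s1, s2, s3, s4}  [seen]
{s0, s1, s2, s4} --1--> {s0, s1, s2, s3, s4}  [seen]
{s0, s1, s2, s4} --2--> {s1, s2, s3, s4}  [seen]
{s0, s2, s3} --0--> {s0, s1, s2}  [new]
{s0, s2, s3} --1--> {s0, s1, s2}  [seen]
{s0, s2, s3} --2--> {s0, s1, s3, s4}  [seen]
{s1, s4} --0--> {s1, s3, s4}  [seen]
{s1, s4} --1--> {s0, s2, s3, s4}  [new]
{s1, s4} --2--> {s1, s2, s4}  [seen]
{s1, s2, s3, s4} --0--> {s0, s1, s3, s4}  [seen]
{s1, s2, s3, s4} --1--> {s0, s1, s2, s3, s4}  [seen]
{s1, s2, s3, s4} --2--> {s0, s1, s2, s3, s4}  [seen]
{s0, s1, s2} --0--> {s1, s2, s3, s4}  [seen]
{s0, s1, s2} --1--> {s0, s1, s2, s3}  [seen]
{s0, s1, s2} --2--> {s1, s3, s4}  [seen]
{s0, s2, s3, s4} --0--> {s0, s1, s2}  [seen]
{s0, s2, s3, s4} --1--> {s0, s1, s2, s4}  [seen]
{s0, s2, s3, s4} --2--> {s0, s1, s2, s3, s4}  [seen]
Reachable DFA states: {s0}, {s1, s2}, {s4}, {s1, s3, s4}, {s0, s1, s2, s3}, {s1}, {s1, s2, s4}, {s0, s1, s3, s4}, {s0, s1, s2, s3, s4}, {s0, s1, s2, s4}, {s0, s2, s3}, {s1, s4}, {s1, s2, s3, s4}, {s0, s1, s2}, {s0, s2, s3, s4}.
{s1, s4} is among them.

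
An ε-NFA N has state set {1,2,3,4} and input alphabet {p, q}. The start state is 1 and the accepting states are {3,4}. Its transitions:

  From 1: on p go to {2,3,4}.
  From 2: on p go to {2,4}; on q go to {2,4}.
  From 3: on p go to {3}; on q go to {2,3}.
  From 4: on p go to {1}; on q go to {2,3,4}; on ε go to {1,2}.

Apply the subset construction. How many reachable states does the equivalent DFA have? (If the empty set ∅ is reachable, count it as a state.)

Start state of the DFA: {1} (ε-closure of the NFA start).
{1} --p--> {1,2,3,4}  [new]
{1} --q--> ∅  [new]
{1,2,3,4} --p--> {1,2,3,4}  [seen]
{1,2,3,4} --q--> {1,2,3,4}  [seen]
∅ --p--> ∅  [seen]
∅ --q--> ∅  [seen]
Reachable DFA states: {1}, {1,2,3,4}, ∅.

3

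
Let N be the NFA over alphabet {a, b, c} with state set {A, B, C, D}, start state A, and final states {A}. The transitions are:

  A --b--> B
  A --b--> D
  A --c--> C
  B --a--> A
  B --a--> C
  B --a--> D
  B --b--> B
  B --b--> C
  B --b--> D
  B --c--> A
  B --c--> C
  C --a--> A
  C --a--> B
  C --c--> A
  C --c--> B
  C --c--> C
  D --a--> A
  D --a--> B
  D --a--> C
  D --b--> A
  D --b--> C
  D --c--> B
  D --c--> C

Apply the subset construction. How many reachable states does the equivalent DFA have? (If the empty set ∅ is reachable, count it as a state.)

Start state of the DFA: {A}.
{A} --a--> ∅  [new]
{A} --b--> {B, D}  [new]
{A} --c--> {C}  [new]
∅ --a--> ∅  [seen]
∅ --b--> ∅  [seen]
∅ --c--> ∅  [seen]
{B, D} --a--> {A, B, C, D}  [new]
{B, D} --b--> {A, B, C, D}  [seen]
{B, D} --c--> {A, B, C}  [new]
{C} --a--> {A, B}  [new]
{C} --b--> ∅  [seen]
{C} --c--> {A, B, C}  [seen]
{A, B, C, D} --a--> {A, B, C, D}  [seen]
{A, B, C, D} --b--> {A, B, C, D}  [seen]
{A, B, C, D} --c--> {A, B, C}  [seen]
{A, B, C} --a--> {A, B, C, D}  [seen]
{A, B, C} --b--> {B, C, D}  [new]
{A, B, C} --c--> {A, B, C}  [seen]
{A, B} --a--> {A, C, D}  [new]
{A, B} --b--> {B, C, D}  [seen]
{A, B} --c--> {A, C}  [new]
{B, C, D} --a--> {A, B, C, D}  [seen]
{B, C, D} --b--> {A, B, C, D}  [seen]
{B, C, D} --c--> {A, B, C}  [seen]
{A, C, D} --a--> {A, B, C}  [seen]
{A, C, D} --b--> {A, B, C, D}  [seen]
{A, C, D} --c--> {A, B, C}  [seen]
{A, C} --a--> {A, B}  [seen]
{A, C} --b--> {B, D}  [seen]
{A, C} --c--> {A, B, C}  [seen]
Reachable DFA states: {A}, ∅, {B, D}, {C}, {A, B, C, D}, {A, B, C}, {A, B}, {B, C, D}, {A, C, D}, {A, C}.

10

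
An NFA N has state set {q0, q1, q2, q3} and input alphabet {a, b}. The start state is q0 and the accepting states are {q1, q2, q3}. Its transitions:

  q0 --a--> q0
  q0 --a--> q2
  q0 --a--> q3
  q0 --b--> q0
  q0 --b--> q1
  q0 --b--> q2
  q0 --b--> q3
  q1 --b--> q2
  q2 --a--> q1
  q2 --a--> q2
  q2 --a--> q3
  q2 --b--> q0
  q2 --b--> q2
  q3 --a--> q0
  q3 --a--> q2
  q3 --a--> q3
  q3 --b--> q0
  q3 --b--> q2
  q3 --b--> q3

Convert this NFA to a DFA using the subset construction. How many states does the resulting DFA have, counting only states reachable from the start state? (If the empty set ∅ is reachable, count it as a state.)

3

Start state of the DFA: {q0}.
{q0} --a--> {q0, q2, q3}  [new]
{q0} --b--> {q0, q1, q2, q3}  [new]
{q0, q2, q3} --a--> {q0, q1, q2, q3}  [seen]
{q0, q2, q3} --b--> {q0, q1, q2, q3}  [seen]
{q0, q1, q2, q3} --a--> {q0, q1, q2, q3}  [seen]
{q0, q1, q2, q3} --b--> {q0, q1, q2, q3}  [seen]
Reachable DFA states: {q0}, {q0, q2, q3}, {q0, q1, q2, q3}.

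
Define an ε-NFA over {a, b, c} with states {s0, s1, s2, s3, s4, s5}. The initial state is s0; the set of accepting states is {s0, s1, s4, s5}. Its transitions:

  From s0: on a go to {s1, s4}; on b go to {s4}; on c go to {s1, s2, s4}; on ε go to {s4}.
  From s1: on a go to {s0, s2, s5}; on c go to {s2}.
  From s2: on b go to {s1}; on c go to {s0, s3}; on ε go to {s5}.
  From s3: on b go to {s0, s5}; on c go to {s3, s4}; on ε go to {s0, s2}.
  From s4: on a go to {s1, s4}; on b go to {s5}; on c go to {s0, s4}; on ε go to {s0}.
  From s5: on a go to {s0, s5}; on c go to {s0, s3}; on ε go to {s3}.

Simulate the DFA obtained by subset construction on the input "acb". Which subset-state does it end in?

{s0, s1, s2, s3, s4, s5}

Start: {s0, s4}.
δ(s0,a) = {s1, s4}; δ(s4,a) = {s1, s4}.
Union: {s1, s4}.
ε-closure gives {s0, s1, s4}.
After a: {s0, s1, s4}.
δ(s0,c) = {s1, s2, s4}; δ(s1,c) = {s2}; δ(s4,c) = {s0, s4}.
Union: {s0, s1, s2, s4}.
ε-closure gives {s0, s1, s2, s3, s4, s5}.
After c: {s0, s1, s2, s3, s4, s5}.
δ(s0,b) = {s4}; δ(s1,b) = ∅; δ(s2,b) = {s1}; δ(s3,b) = {s0, s5}; δ(s4,b) = {s5}; δ(s5,b) = ∅.
Union: {s0, s1, s4, s5}.
ε-closure gives {s0, s1, s2, s3, s4, s5}.
After b: {s0, s1, s2, s3, s4, s5}.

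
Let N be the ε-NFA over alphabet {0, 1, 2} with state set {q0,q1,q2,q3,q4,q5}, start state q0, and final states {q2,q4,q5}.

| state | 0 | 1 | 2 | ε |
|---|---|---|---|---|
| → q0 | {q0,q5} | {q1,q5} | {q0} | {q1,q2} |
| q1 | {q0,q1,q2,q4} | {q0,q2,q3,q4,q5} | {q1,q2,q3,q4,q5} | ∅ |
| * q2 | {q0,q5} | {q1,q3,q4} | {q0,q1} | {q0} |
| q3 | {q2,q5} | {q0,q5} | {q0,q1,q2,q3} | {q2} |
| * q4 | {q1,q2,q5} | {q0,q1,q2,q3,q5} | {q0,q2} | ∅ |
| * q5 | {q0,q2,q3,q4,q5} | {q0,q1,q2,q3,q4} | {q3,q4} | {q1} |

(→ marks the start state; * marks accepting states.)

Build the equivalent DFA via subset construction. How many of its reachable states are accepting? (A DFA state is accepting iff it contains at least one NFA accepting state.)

3

Start state of the DFA: {q0,q1,q2} (ε-closure of the NFA start).
{q0,q1,q2} --0--> {q0,q1,q2,q4,q5}  [new]
{q0,q1,q2} --1--> {q0,q1,q2,q3,q4,q5}  [new]
{q0,q1,q2} --2--> {q0,q1,q2,q3,q4,q5}  [seen]
{q0,q1,q2,q4,q5} --0--> {q0,q1,q2,q3,q4,q5}  [seen]
{q0,q1,q2,q4,q5} --1--> {q0,q1,q2,q3,q4,q5}  [seen]
{q0,q1,q2,q4,q5} --2--> {q0,q1,q2,q3,q4,q5}  [seen]
{q0,q1,q2,q3,q4,q5} --0--> {q0,q1,q2,q3,q4,q5}  [seen]
{q0,q1,q2,q3,q4,q5} --1--> {q0,q1,q2,q3,q4,q5}  [seen]
{q0,q1,q2,q3,q4,q5} --2--> {q0,q1,q2,q3,q4,q5}  [seen]
Reachable DFA states: {q0,q1,q2}, {q0,q1,q2,q4,q5}, {q0,q1,q2,q3,q4,q5}.
Accepting DFA states (contain an NFA accepting state): {q0,q1,q2}, {q0,q1,q2,q4,q5}, {q0,q1,q2,q3,q4,q5}.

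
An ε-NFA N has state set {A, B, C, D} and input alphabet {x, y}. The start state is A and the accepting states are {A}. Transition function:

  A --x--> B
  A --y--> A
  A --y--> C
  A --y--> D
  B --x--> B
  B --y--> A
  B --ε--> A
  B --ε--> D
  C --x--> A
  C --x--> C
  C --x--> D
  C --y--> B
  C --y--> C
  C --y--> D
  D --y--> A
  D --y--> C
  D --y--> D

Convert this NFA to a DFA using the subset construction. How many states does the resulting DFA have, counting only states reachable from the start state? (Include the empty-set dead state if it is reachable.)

4

Start state of the DFA: {A} (ε-closure of the NFA start).
{A} --x--> {A, B, D}  [new]
{A} --y--> {A, C, D}  [new]
{A, B, D} --x--> {A, B, D}  [seen]
{A, B, D} --y--> {A, C, D}  [seen]
{A, C, D} --x--> {A, B, C, D}  [new]
{A, C, D} --y--> {A, B, C, D}  [seen]
{A, B, C, D} --x--> {A, B, C, D}  [seen]
{A, B, C, D} --y--> {A, B, C, D}  [seen]
Reachable DFA states: {A}, {A, B, D}, {A, C, D}, {A, B, C, D}.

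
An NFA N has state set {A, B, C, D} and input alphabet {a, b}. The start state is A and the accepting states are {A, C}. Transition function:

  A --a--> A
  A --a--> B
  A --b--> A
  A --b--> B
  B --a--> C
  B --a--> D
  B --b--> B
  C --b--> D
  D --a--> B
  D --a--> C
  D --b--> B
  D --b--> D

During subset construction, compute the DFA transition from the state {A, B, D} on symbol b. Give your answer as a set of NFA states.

δ(A,b) = {A, B}; δ(B,b) = {B}; δ(D,b) = {B, D}.
Union: {A, B, D}.

{A, B, D}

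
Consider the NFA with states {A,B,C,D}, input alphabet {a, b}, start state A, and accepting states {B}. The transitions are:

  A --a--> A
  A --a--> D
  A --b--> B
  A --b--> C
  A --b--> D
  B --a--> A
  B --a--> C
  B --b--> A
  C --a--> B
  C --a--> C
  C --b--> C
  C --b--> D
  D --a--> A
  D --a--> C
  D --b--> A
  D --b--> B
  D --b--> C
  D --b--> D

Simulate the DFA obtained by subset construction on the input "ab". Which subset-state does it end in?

Start: {A}.
δ(A,a) = {A,D}.
Union: {A,D}.
After a: {A,D}.
δ(A,b) = {B,C,D}; δ(D,b) = {A,B,C,D}.
Union: {A,B,C,D}.
After b: {A,B,C,D}.

{A,B,C,D}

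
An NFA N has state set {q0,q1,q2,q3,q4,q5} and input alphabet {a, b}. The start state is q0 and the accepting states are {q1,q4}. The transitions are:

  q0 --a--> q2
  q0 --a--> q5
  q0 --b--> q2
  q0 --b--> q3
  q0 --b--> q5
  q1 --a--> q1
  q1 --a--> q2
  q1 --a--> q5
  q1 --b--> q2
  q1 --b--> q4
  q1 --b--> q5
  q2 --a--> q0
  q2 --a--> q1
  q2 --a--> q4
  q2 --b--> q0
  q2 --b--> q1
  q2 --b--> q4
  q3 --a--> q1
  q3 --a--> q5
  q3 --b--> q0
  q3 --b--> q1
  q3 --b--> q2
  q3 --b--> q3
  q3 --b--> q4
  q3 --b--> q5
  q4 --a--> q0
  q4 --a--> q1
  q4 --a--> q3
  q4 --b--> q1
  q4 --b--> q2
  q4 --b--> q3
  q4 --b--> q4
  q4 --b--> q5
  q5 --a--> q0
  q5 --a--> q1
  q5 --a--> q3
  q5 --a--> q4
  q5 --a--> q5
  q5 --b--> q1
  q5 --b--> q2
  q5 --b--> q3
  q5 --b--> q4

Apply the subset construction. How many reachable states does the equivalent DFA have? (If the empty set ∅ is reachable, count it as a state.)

Start state of the DFA: {q0}.
{q0} --a--> {q2,q5}  [new]
{q0} --b--> {q2,q3,q5}  [new]
{q2,q5} --a--> {q0,q1,q3,q4,q5}  [new]
{q2,q5} --b--> {q0,q1,q2,q3,q4}  [new]
{q2,q3,q5} --a--> {q0,q1,q3,q4,q5}  [seen]
{q2,q3,q5} --b--> {q0,q1,q2,q3,q4,q5}  [new]
{q0,q1,q3,q4,q5} --a--> {q0,q1,q2,q3,q4,q5}  [seen]
{q0,q1,q3,q4,q5} --b--> {q0,q1,q2,q3,q4,q5}  [seen]
{q0,q1,q2,q3,q4} --a--> {q0,q1,q2,q3,q4,q5}  [seen]
{q0,q1,q2,q3,q4} --b--> {q0,q1,q2,q3,q4,q5}  [seen]
{q0,q1,q2,q3,q4,q5} --a--> {q0,q1,q2,q3,q4,q5}  [seen]
{q0,q1,q2,q3,q4,q5} --b--> {q0,q1,q2,q3,q4,q5}  [seen]
Reachable DFA states: {q0}, {q2,q5}, {q2,q3,q5}, {q0,q1,q3,q4,q5}, {q0,q1,q2,q3,q4}, {q0,q1,q2,q3,q4,q5}.

6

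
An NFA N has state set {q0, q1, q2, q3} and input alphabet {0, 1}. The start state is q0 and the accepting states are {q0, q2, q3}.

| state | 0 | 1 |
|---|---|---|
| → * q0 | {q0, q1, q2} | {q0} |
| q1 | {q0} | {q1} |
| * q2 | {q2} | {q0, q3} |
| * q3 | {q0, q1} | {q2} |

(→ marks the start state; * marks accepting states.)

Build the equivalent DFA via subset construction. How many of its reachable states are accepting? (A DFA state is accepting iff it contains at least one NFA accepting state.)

Start state of the DFA: {q0}.
{q0} --0--> {q0, q1, q2}  [new]
{q0} --1--> {q0}  [seen]
{q0, q1, q2} --0--> {q0, q1, q2}  [seen]
{q0, q1, q2} --1--> {q0, q1, q3}  [new]
{q0, q1, q3} --0--> {q0, q1, q2}  [seen]
{q0, q1, q3} --1--> {q0, q1, q2}  [seen]
Reachable DFA states: {q0}, {q0, q1, q2}, {q0, q1, q3}.
Accepting DFA states (contain an NFA accepting state): {q0}, {q0, q1, q2}, {q0, q1, q3}.

3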